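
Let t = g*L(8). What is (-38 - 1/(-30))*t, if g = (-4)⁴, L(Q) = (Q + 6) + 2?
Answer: -2332672/15 ≈ -1.5551e+5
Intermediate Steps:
L(Q) = 8 + Q (L(Q) = (6 + Q) + 2 = 8 + Q)
g = 256
t = 4096 (t = 256*(8 + 8) = 256*16 = 4096)
(-38 - 1/(-30))*t = (-38 - 1/(-30))*4096 = (-38 - 1*(-1/30))*4096 = (-38 + 1/30)*4096 = -1139/30*4096 = -2332672/15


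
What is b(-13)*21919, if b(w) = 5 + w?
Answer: -175352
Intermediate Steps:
b(-13)*21919 = (5 - 13)*21919 = -8*21919 = -175352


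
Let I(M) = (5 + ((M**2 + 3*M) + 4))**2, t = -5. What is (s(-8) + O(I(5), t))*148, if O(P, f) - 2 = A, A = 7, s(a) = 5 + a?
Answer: 888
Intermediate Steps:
I(M) = (9 + M**2 + 3*M)**2 (I(M) = (5 + (4 + M**2 + 3*M))**2 = (9 + M**2 + 3*M)**2)
O(P, f) = 9 (O(P, f) = 2 + 7 = 9)
(s(-8) + O(I(5), t))*148 = ((5 - 8) + 9)*148 = (-3 + 9)*148 = 6*148 = 888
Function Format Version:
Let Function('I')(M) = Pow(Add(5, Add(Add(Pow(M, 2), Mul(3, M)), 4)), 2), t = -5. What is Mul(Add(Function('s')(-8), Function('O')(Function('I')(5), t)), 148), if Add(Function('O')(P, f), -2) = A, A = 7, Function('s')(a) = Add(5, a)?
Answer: 888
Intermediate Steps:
Function('I')(M) = Pow(Add(9, Pow(M, 2), Mul(3, M)), 2) (Function('I')(M) = Pow(Add(5, Add(4, Pow(M, 2), Mul(3, M))), 2) = Pow(Add(9, Pow(M, 2), Mul(3, M)), 2))
Function('O')(P, f) = 9 (Function('O')(P, f) = Add(2, 7) = 9)
Mul(Add(Function('s')(-8), Function('O')(Function('I')(5), t)), 148) = Mul(Add(Add(5, -8), 9), 148) = Mul(Add(-3, 9), 148) = Mul(6, 148) = 888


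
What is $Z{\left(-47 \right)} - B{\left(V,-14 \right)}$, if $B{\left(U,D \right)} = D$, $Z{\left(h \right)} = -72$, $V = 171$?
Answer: $-58$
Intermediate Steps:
$Z{\left(-47 \right)} - B{\left(V,-14 \right)} = -72 - -14 = -72 + 14 = -58$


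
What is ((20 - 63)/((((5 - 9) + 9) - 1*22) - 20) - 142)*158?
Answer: -823338/37 ≈ -22252.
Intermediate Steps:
((20 - 63)/((((5 - 9) + 9) - 1*22) - 20) - 142)*158 = (-43/(((-4 + 9) - 22) - 20) - 142)*158 = (-43/((5 - 22) - 20) - 142)*158 = (-43/(-17 - 20) - 142)*158 = (-43/(-37) - 142)*158 = (-43*(-1/37) - 142)*158 = (43/37 - 142)*158 = -5211/37*158 = -823338/37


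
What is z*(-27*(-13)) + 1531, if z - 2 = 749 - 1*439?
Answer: 111043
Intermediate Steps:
z = 312 (z = 2 + (749 - 1*439) = 2 + (749 - 439) = 2 + 310 = 312)
z*(-27*(-13)) + 1531 = 312*(-27*(-13)) + 1531 = 312*351 + 1531 = 109512 + 1531 = 111043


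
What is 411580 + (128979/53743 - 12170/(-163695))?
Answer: 724176102505603/1759492077 ≈ 4.1158e+5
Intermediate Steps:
411580 + (128979/53743 - 12170/(-163695)) = 411580 + (128979*(1/53743) - 12170*(-1/163695)) = 411580 + (128979/53743 + 2434/32739) = 411580 + 4353453943/1759492077 = 724176102505603/1759492077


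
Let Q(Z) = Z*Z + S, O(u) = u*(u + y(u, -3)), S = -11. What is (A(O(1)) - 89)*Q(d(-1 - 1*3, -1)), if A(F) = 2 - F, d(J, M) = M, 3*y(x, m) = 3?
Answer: 890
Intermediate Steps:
y(x, m) = 1 (y(x, m) = (⅓)*3 = 1)
O(u) = u*(1 + u) (O(u) = u*(u + 1) = u*(1 + u))
Q(Z) = -11 + Z² (Q(Z) = Z*Z - 11 = Z² - 11 = -11 + Z²)
(A(O(1)) - 89)*Q(d(-1 - 1*3, -1)) = ((2 - (1 + 1)) - 89)*(-11 + (-1)²) = ((2 - 2) - 89)*(-11 + 1) = ((2 - 1*2) - 89)*(-10) = ((2 - 2) - 89)*(-10) = (0 - 89)*(-10) = -89*(-10) = 890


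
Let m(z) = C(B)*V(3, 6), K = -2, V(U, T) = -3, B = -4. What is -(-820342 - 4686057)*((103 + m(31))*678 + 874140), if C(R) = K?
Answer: 5220297520758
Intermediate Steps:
C(R) = -2
m(z) = 6 (m(z) = -2*(-3) = 6)
-(-820342 - 4686057)*((103 + m(31))*678 + 874140) = -(-820342 - 4686057)*((103 + 6)*678 + 874140) = -(-5506399)*(109*678 + 874140) = -(-5506399)*(73902 + 874140) = -(-5506399)*948042 = -1*(-5220297520758) = 5220297520758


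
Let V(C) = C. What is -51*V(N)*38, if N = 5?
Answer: -9690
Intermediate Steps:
-51*V(N)*38 = -51*5*38 = -255*38 = -9690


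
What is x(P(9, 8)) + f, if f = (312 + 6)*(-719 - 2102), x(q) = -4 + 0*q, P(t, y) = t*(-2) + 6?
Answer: -897082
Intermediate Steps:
P(t, y) = 6 - 2*t (P(t, y) = -2*t + 6 = 6 - 2*t)
x(q) = -4 (x(q) = -4 + 0 = -4)
f = -897078 (f = 318*(-2821) = -897078)
x(P(9, 8)) + f = -4 - 897078 = -897082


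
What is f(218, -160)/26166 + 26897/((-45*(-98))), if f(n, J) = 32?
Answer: 2394313/392490 ≈ 6.1003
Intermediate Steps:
f(218, -160)/26166 + 26897/((-45*(-98))) = 32/26166 + 26897/((-45*(-98))) = 32*(1/26166) + 26897/4410 = 16/13083 + 26897*(1/4410) = 16/13083 + 26897/4410 = 2394313/392490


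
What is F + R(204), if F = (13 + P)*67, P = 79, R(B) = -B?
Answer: 5960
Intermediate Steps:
F = 6164 (F = (13 + 79)*67 = 92*67 = 6164)
F + R(204) = 6164 - 1*204 = 6164 - 204 = 5960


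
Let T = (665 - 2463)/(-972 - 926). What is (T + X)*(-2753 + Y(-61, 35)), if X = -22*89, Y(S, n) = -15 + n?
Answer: 5075845119/949 ≈ 5.3486e+6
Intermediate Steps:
T = 899/949 (T = -1798/(-1898) = -1798*(-1/1898) = 899/949 ≈ 0.94731)
X = -1958
(T + X)*(-2753 + Y(-61, 35)) = (899/949 - 1958)*(-2753 + (-15 + 35)) = -1857243*(-2753 + 20)/949 = -1857243/949*(-2733) = 5075845119/949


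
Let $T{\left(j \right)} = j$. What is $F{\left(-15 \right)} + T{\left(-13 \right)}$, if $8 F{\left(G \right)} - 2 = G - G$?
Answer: $- \frac{51}{4} \approx -12.75$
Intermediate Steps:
$F{\left(G \right)} = \frac{1}{4}$ ($F{\left(G \right)} = \frac{1}{4} + \frac{G - G}{8} = \frac{1}{4} + \frac{1}{8} \cdot 0 = \frac{1}{4} + 0 = \frac{1}{4}$)
$F{\left(-15 \right)} + T{\left(-13 \right)} = \frac{1}{4} - 13 = - \frac{51}{4}$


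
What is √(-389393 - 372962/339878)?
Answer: 6*I*√312372634125167/169939 ≈ 624.01*I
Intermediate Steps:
√(-389393 - 372962/339878) = √(-389393 - 372962*1/339878) = √(-389393 - 186481/169939) = √(-66173243508/169939) = 6*I*√312372634125167/169939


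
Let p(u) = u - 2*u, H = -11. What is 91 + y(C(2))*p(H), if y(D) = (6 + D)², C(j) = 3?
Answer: 982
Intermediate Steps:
p(u) = -u
91 + y(C(2))*p(H) = 91 + (6 + 3)²*(-1*(-11)) = 91 + 9²*11 = 91 + 81*11 = 91 + 891 = 982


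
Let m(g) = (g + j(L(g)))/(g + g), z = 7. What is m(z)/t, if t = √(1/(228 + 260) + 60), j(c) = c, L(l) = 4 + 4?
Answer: 15*√3572282/204967 ≈ 0.13832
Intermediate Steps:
L(l) = 8
m(g) = (8 + g)/(2*g) (m(g) = (g + 8)/(g + g) = (8 + g)/((2*g)) = (8 + g)*(1/(2*g)) = (8 + g)/(2*g))
t = √3572282/244 (t = √(1/488 + 60) = √(29281/488) = √3572282/244 ≈ 7.7461)
m(z)/t = ((½)*(8 + 7)/7)/((√3572282/244)) = ((½)*(⅐)*15)*(2*√3572282/29281) = 15*(2*√3572282/29281)/14 = 15*√3572282/204967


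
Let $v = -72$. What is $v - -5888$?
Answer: $5816$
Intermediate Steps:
$v - -5888 = -72 - -5888 = -72 + 5888 = 5816$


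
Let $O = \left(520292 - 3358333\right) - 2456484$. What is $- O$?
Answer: $5294525$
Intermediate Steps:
$O = -5294525$ ($O = -2838041 - 2456484 = -5294525$)
$- O = \left(-1\right) \left(-5294525\right) = 5294525$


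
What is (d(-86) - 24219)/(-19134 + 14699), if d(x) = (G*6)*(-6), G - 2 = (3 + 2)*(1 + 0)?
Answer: 24471/4435 ≈ 5.5177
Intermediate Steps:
G = 7 (G = 2 + (3 + 2)*(1 + 0) = 2 + 5*1 = 2 + 5 = 7)
d(x) = -252 (d(x) = (7*6)*(-6) = 42*(-6) = -252)
(d(-86) - 24219)/(-19134 + 14699) = (-252 - 24219)/(-19134 + 14699) = -24471/(-4435) = -24471*(-1/4435) = 24471/4435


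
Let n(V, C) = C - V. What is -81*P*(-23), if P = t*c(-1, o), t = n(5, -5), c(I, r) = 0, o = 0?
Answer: 0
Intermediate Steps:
t = -10 (t = -5 - 1*5 = -5 - 5 = -10)
P = 0 (P = -10*0 = 0)
-81*P*(-23) = -81*0*(-23) = 0*(-23) = 0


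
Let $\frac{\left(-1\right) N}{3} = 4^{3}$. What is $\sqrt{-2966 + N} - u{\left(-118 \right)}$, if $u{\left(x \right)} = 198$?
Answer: $-198 + i \sqrt{3158} \approx -198.0 + 56.196 i$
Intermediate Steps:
$N = -192$ ($N = - 3 \cdot 4^{3} = \left(-3\right) 64 = -192$)
$\sqrt{-2966 + N} - u{\left(-118 \right)} = \sqrt{-2966 - 192} - 198 = \sqrt{-3158} - 198 = i \sqrt{3158} - 198 = -198 + i \sqrt{3158}$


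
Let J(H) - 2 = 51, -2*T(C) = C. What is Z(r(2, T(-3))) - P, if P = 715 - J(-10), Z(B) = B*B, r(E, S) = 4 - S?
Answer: -2623/4 ≈ -655.75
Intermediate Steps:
T(C) = -C/2
J(H) = 53 (J(H) = 2 + 51 = 53)
Z(B) = B²
P = 662 (P = 715 - 1*53 = 715 - 53 = 662)
Z(r(2, T(-3))) - P = (4 - (-1)*(-3)/2)² - 1*662 = (4 - 1*3/2)² - 662 = (4 - 3/2)² - 662 = (5/2)² - 662 = 25/4 - 662 = -2623/4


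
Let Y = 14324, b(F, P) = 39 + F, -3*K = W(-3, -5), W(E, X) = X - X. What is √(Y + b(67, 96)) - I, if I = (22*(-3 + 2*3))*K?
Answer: √14430 ≈ 120.12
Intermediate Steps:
W(E, X) = 0
K = 0 (K = -⅓*0 = 0)
I = 0 (I = (22*(-3 + 2*3))*0 = (22*(-3 + 6))*0 = (22*3)*0 = 66*0 = 0)
√(Y + b(67, 96)) - I = √(14324 + (39 + 67)) - 1*0 = √(14324 + 106) + 0 = √14430 + 0 = √14430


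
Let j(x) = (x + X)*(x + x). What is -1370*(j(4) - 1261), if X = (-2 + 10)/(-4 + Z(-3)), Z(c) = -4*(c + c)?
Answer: 1679346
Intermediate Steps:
Z(c) = -8*c
X = ⅖ (X = (-2 + 10)/(-4 - 8*(-3)) = 8/(-4 + 24) = 8/20 = 8*(1/20) = ⅖ ≈ 0.40000)
j(x) = 2*x*(⅖ + x) (j(x) = (x + ⅖)*(x + x) = (⅖ + x)*(2*x) = 2*x*(⅖ + x))
-1370*(j(4) - 1261) = -1370*((⅖)*4*(2 + 5*4) - 1261) = -1370*((⅖)*4*(2 + 20) - 1261) = -1370*((⅖)*4*22 - 1261) = -1370*(176/5 - 1261) = -1370*(-6129/5) = 1679346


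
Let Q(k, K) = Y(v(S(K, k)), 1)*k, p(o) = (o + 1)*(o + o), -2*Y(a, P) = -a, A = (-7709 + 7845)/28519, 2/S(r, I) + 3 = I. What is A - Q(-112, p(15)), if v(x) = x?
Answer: -3178488/3279685 ≈ -0.96914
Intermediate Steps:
S(r, I) = 2/(-3 + I)
A = 136/28519 (A = 136*(1/28519) = 136/28519 ≈ 0.0047688)
Y(a, P) = a/2 (Y(a, P) = -(-1)*a/2 = a/2)
p(o) = 2*o*(1 + o) (p(o) = (1 + o)*(2*o) = 2*o*(1 + o))
Q(k, K) = k/(-3 + k) (Q(k, K) = ((2/(-3 + k))/2)*k = k/(-3 + k))
A - Q(-112, p(15)) = 136/28519 - (-112)/(-3 - 112) = 136/28519 - (-112)/(-115) = 136/28519 - (-112)*(-1)/115 = 136/28519 - 1*112/115 = 136/28519 - 112/115 = -3178488/3279685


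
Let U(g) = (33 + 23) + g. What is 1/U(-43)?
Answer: 1/13 ≈ 0.076923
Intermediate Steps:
U(g) = 56 + g
1/U(-43) = 1/(56 - 43) = 1/13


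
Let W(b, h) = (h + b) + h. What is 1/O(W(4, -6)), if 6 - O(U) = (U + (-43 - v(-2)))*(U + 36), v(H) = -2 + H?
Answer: 1/1322 ≈ 0.00075643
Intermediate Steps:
W(b, h) = b + 2*h (W(b, h) = (b + h) + h = b + 2*h)
O(U) = 6 - (-39 + U)*(36 + U) (O(U) = 6 - (U + (-43 - (-2 - 2)))*(U + 36) = 6 - (U + (-43 - 1*(-4)))*(36 + U) = 6 - (U + (-43 + 4))*(36 + U) = 6 - (U - 39)*(36 + U) = 6 - (-39 + U)*(36 + U))
1/O(W(4, -6)) = 1/(1410 - (4 + 2*(-6))² + 3*(4 + 2*(-6))) = 1/(1410 - (4 - 12)² + 3*(4 - 12)) = 1/(1410 - 1*(-8)² + 3*(-8)) = 1/(1410 - 1*64 - 24) = 1/(1410 - 64 - 24) = 1/1322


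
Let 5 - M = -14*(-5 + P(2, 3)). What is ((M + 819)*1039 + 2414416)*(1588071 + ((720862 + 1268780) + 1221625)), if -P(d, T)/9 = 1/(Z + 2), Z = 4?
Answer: 15242711886014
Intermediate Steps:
P(d, T) = -3/2 (P(d, T) = -9/(4 + 2) = -9/6 = -9*⅙ = -3/2)
M = -86 (M = 5 - (-14)*(-5 - 3/2) = 5 - (-14)*(-13)/2 = 5 - 1*91 = 5 - 91 = -86)
((M + 819)*1039 + 2414416)*(1588071 + ((720862 + 1268780) + 1221625)) = ((-86 + 819)*1039 + 2414416)*(1588071 + ((720862 + 1268780) + 1221625)) = (733*1039 + 2414416)*(1588071 + (1989642 + 1221625)) = (761587 + 2414416)*(1588071 + 3211267) = 3176003*4799338 = 15242711886014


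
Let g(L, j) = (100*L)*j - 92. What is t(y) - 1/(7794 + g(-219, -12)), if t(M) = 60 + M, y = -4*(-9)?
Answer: 25968191/270502 ≈ 96.000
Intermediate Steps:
g(L, j) = -92 + 100*L*j (g(L, j) = 100*L*j - 92 = -92 + 100*L*j)
y = 36
t(y) - 1/(7794 + g(-219, -12)) = (60 + 36) - 1/(7794 + (-92 + 100*(-219)*(-12))) = 96 - 1/(7794 + (-92 + 262800)) = 96 - 1/(7794 + 262708) = 96 - 1/270502 = 25968191/270502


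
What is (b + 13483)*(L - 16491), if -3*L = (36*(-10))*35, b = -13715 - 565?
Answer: 9795927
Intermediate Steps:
b = -14280
L = 4200 (L = -36*(-10)*35/3 = -(-120)*35 = -1/3*(-12600) = 4200)
(b + 13483)*(L - 16491) = (-14280 + 13483)*(4200 - 16491) = -797*(-12291) = 9795927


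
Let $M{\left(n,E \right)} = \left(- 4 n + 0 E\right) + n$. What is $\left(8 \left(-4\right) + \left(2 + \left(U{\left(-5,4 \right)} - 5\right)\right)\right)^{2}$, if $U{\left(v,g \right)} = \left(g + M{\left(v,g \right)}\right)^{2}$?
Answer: $106276$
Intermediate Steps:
$M{\left(n,E \right)} = - 3 n$ ($M{\left(n,E \right)} = \left(- 4 n + 0\right) + n = - 4 n + n = - 3 n$)
$U{\left(v,g \right)} = \left(g - 3 v\right)^{2}$
$\left(8 \left(-4\right) + \left(2 + \left(U{\left(-5,4 \right)} - 5\right)\right)\right)^{2} = \left(8 \left(-4\right) - \left(3 - \left(4 - -15\right)^{2}\right)\right)^{2} = \left(-32 - \left(3 - \left(4 + 15\right)^{2}\right)\right)^{2} = \left(-32 + \left(2 - \left(5 - 19^{2}\right)\right)\right)^{2} = \left(-32 + \left(2 + \left(361 - 5\right)\right)\right)^{2} = \left(-32 + \left(2 + 356\right)\right)^{2} = \left(-32 + 358\right)^{2} = 326^{2} = 106276$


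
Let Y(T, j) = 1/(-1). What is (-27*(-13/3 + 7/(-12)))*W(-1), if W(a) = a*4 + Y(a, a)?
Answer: -2655/4 ≈ -663.75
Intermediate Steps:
Y(T, j) = -1
W(a) = -1 + 4*a (W(a) = a*4 - 1 = 4*a - 1 = -1 + 4*a)
(-27*(-13/3 + 7/(-12)))*W(-1) = (-27*(-13/3 + 7/(-12)))*(-1 + 4*(-1)) = (-27*(-13*1/3 + 7*(-1/12)))*(-1 - 4) = -27*(-13/3 - 7/12)*(-5) = -27*(-59/12)*(-5) = (531/4)*(-5) = -2655/4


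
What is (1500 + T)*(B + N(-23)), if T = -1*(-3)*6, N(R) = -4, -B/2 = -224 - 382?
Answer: 1833744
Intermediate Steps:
B = 1212 (B = -2*(-224 - 382) = -2*(-606) = 1212)
T = 18 (T = 3*6 = 18)
(1500 + T)*(B + N(-23)) = (1500 + 18)*(1212 - 4) = 1518*1208 = 1833744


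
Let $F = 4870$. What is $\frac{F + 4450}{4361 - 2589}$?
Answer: $\frac{2330}{443} \approx 5.2596$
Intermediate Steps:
$\frac{F + 4450}{4361 - 2589} = \frac{4870 + 4450}{4361 - 2589} = \frac{9320}{1772} = 9320 \cdot \frac{1}{1772} = \frac{2330}{443}$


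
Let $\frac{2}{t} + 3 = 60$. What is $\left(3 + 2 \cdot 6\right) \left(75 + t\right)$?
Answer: $\frac{21385}{19} \approx 1125.5$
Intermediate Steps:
$t = \frac{2}{57}$ ($t = \frac{2}{-3 + 60} = \frac{2}{57} \approx 0.035088$)
$\left(3 + 2 \cdot 6\right) \left(75 + t\right) = \left(3 + 2 \cdot 6\right) \left(75 + \frac{2}{57}\right) = \left(3 + 12\right) \frac{4277}{57} = 15 \cdot \frac{4277}{57} = \frac{21385}{19}$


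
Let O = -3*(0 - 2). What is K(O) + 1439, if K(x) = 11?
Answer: 1450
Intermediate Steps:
O = 6 (O = -3*(-2) = 6)
K(O) + 1439 = 11 + 1439 = 1450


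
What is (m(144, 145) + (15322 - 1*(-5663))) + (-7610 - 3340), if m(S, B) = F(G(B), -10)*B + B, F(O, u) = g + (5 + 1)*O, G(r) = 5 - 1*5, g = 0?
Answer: 10180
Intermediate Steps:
G(r) = 0 (G(r) = 5 - 5 = 0)
F(O, u) = 6*O (F(O, u) = 0 + (5 + 1)*O = 0 + 6*O = 6*O)
m(S, B) = B (m(S, B) = (6*0)*B + B = 0*B + B = 0 + B = B)
(m(144, 145) + (15322 - 1*(-5663))) + (-7610 - 3340) = (145 + (15322 - 1*(-5663))) + (-7610 - 3340) = (145 + (15322 + 5663)) - 10950 = (145 + 20985) - 10950 = 21130 - 10950 = 10180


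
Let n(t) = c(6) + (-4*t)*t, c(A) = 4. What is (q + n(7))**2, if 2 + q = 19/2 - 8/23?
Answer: 72301009/2116 ≈ 34169.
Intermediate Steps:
q = 329/46 (q = -2 + (19/2 - 8/23) = -2 + 421/46 = 329/46 ≈ 7.1522)
n(t) = 4 - 4*t**2 (n(t) = 4 + (-4*t)*t = 4 - 4*t**2)
(q + n(7))**2 = (329/46 + (4 - 4*7**2))**2 = (329/46 + (4 - 4*49))**2 = (329/46 + (4 - 196))**2 = (329/46 - 192)**2 = (-8503/46)**2 = 72301009/2116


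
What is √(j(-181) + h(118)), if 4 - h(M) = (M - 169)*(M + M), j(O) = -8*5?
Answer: 20*√30 ≈ 109.54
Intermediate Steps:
j(O) = -40
h(M) = 4 - 2*M*(-169 + M) (h(M) = 4 - (M - 169)*(M + M) = 4 - (-169 + M)*2*M = 4 - 2*M*(-169 + M))
√(j(-181) + h(118)) = √(-40 + (4 - 2*118² + 338*118)) = √(-40 + (4 - 2*13924 + 39884)) = √(-40 + (4 - 27848 + 39884)) = √(-40 + 12040) = √12000 = 20*√30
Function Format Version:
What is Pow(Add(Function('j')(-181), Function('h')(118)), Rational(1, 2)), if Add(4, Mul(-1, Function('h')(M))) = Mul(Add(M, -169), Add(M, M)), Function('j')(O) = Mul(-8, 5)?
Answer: Mul(20, Pow(30, Rational(1, 2))) ≈ 109.54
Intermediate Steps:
Function('j')(O) = -40
Function('h')(M) = Add(4, Mul(-2, M, Add(-169, M))) (Function('h')(M) = Add(4, Mul(-1, Mul(Add(M, -169), Add(M, M)))) = Add(4, Mul(-1, Mul(Add(-169, M), Mul(2, M)))) = Add(4, Mul(-1, Mul(2, M, Add(-169, M)))) = Add(4, Mul(-2, M, Add(-169, M))))
Pow(Add(Function('j')(-181), Function('h')(118)), Rational(1, 2)) = Pow(Add(-40, Add(4, Mul(-2, Pow(118, 2)), Mul(338, 118))), Rational(1, 2)) = Pow(Add(-40, Add(4, Mul(-2, 13924), 39884)), Rational(1, 2)) = Pow(Add(-40, Add(4, -27848, 39884)), Rational(1, 2)) = Pow(Add(-40, 12040), Rational(1, 2)) = Pow(12000, Rational(1, 2)) = Mul(20, Pow(30, Rational(1, 2)))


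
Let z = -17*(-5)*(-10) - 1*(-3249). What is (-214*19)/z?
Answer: -4066/2399 ≈ -1.6949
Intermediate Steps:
z = 2399 (z = 85*(-10) + 3249 = -850 + 3249 = 2399)
(-214*19)/z = -214*19/2399 = -4066*1/2399 = -4066/2399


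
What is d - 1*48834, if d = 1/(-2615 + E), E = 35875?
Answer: -1624218839/33260 ≈ -48834.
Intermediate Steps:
d = 1/33260 (d = 1/(-2615 + 35875) = 1/33260 ≈ 3.0066e-5)
d - 1*48834 = 1/33260 - 1*48834 = 1/33260 - 48834 = -1624218839/33260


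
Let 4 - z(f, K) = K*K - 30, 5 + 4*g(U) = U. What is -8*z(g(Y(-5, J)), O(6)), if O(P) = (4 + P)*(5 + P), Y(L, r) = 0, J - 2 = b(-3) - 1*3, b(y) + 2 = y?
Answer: 96528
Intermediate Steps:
b(y) = -2 + y
J = -6 (J = 2 + ((-2 - 3) - 1*3) = 2 + (-5 - 3) = 2 - 8 = -6)
g(U) = -5/4 + U/4
z(f, K) = 34 - K**2 (z(f, K) = 4 - (K*K - 30) = 4 - (K**2 - 30) = 4 - (-30 + K**2) = 4 + (30 - K**2) = 34 - K**2)
-8*z(g(Y(-5, J)), O(6)) = -8*(34 - (20 + 6**2 + 9*6)**2) = -8*(34 - (20 + 36 + 54)**2) = -8*(34 - 1*110**2) = -8*(34 - 1*12100) = -8*(34 - 12100) = -8*(-12066) = 96528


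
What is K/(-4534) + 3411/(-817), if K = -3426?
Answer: -6333216/1852139 ≈ -3.4194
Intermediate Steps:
K/(-4534) + 3411/(-817) = -3426/(-4534) + 3411/(-817) = -3426*(-1/4534) + 3411*(-1/817) = 1713/2267 - 3411/817 = -6333216/1852139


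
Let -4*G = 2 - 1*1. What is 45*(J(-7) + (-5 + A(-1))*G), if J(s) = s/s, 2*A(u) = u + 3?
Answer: 90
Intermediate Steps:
A(u) = 3/2 + u/2 (A(u) = (u + 3)/2 = (3 + u)/2 = 3/2 + u/2)
G = -¼ (G = -(2 - 1*1)/4 = -(2 - 1)/4 = -¼*1 = -¼ ≈ -0.25000)
J(s) = 1
45*(J(-7) + (-5 + A(-1))*G) = 45*(1 + (-5 + (3/2 + (½)*(-1)))*(-¼)) = 45*(1 + (-5 + (3/2 - ½))*(-¼)) = 45*(1 + (-5 + 1)*(-¼)) = 45*(1 - 4*(-¼)) = 45*(1 + 1) = 45*2 = 90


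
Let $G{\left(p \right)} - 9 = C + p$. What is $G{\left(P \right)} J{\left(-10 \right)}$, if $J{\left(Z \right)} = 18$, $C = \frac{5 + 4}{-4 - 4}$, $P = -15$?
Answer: $- \frac{513}{4} \approx -128.25$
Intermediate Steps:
$C = - \frac{9}{8}$ ($C = \frac{9}{-8} = 9 \left(- \frac{1}{8}\right) = - \frac{9}{8} \approx -1.125$)
$G{\left(p \right)} = \frac{63}{8} + p$ ($G{\left(p \right)} = 9 + \left(- \frac{9}{8} + p\right) = \frac{63}{8} + p$)
$G{\left(P \right)} J{\left(-10 \right)} = \left(\frac{63}{8} - 15\right) 18 = \left(- \frac{57}{8}\right) 18 = - \frac{513}{4}$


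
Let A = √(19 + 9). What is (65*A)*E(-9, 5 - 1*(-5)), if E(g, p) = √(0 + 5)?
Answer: 130*√35 ≈ 769.09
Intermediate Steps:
E(g, p) = √5
A = 2*√7 (A = √28 = 2*√7 ≈ 5.2915)
(65*A)*E(-9, 5 - 1*(-5)) = (65*(2*√7))*√5 = (130*√7)*√5 = 130*√35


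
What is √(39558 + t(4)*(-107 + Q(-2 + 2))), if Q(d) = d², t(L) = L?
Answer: √39130 ≈ 197.81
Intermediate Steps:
√(39558 + t(4)*(-107 + Q(-2 + 2))) = √(39558 + 4*(-107 + (-2 + 2)²)) = √(39558 + 4*(-107 + 0²)) = √(39558 + 4*(-107 + 0)) = √(39558 + 4*(-107)) = √(39558 - 428) = √39130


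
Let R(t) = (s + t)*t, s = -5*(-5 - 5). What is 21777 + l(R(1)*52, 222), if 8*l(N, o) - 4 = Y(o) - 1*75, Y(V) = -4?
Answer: 174141/8 ≈ 21768.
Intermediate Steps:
s = 50 (s = -5*(-10) = 50)
R(t) = t*(50 + t) (R(t) = (50 + t)*t = t*(50 + t))
l(N, o) = -75/8 (l(N, o) = ½ + (-4 - 1*75)/8 = ½ + (-4 - 75)/8 = ½ + (⅛)*(-79) = ½ - 79/8 = -75/8)
21777 + l(R(1)*52, 222) = 21777 - 75/8 = 174141/8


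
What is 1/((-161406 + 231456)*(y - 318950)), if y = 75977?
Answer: -1/17020258650 ≈ -5.8754e-11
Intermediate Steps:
1/((-161406 + 231456)*(y - 318950)) = 1/((-161406 + 231456)*(75977 - 318950)) = 1/(70050*(-242973)) = 1/(-17020258650) = -1/17020258650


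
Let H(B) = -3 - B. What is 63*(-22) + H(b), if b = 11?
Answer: -1400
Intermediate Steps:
63*(-22) + H(b) = 63*(-22) + (-3 - 1*11) = -1386 + (-3 - 11) = -1386 - 14 = -1400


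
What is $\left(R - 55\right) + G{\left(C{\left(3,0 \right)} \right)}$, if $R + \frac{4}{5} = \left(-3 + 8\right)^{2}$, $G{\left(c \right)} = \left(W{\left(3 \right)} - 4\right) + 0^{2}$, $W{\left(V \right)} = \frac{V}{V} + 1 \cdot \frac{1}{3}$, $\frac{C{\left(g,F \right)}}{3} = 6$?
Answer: $- \frac{502}{15} \approx -33.467$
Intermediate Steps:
$C{\left(g,F \right)} = 18$ ($C{\left(g,F \right)} = 3 \cdot 6 = 18$)
$W{\left(V \right)} = \frac{4}{3}$ ($W{\left(V \right)} = 1 + 1 \cdot \frac{1}{3} = 1 + \frac{1}{3} = \frac{4}{3}$)
$G{\left(c \right)} = - \frac{8}{3}$ ($G{\left(c \right)} = \left(\frac{4}{3} - 4\right) + 0^{2} = - \frac{8}{3} + 0 = - \frac{8}{3}$)
$R = \frac{121}{5}$ ($R = - \frac{4}{5} + \left(-3 + 8\right)^{2} = - \frac{4}{5} + 5^{2} = - \frac{4}{5} + 25 = \frac{121}{5} \approx 24.2$)
$\left(R - 55\right) + G{\left(C{\left(3,0 \right)} \right)} = \left(\frac{121}{5} - 55\right) - \frac{8}{3} = - \frac{154}{5} - \frac{8}{3} = - \frac{502}{15}$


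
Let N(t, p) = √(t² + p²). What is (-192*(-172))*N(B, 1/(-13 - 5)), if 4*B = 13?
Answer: 2752*√13693/3 ≈ 1.0734e+5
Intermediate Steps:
B = 13/4 (B = (¼)*13 = 13/4 ≈ 3.2500)
N(t, p) = √(p² + t²)
(-192*(-172))*N(B, 1/(-13 - 5)) = (-192*(-172))*√((1/(-13 - 5))² + (13/4)²) = 33024*√((1/(-18))² + 169/16) = 33024*√((-1/18)² + 169/16) = 33024*√(1/324 + 169/16) = 33024*√(13693/1296) = 33024*(√13693/36) = 2752*√13693/3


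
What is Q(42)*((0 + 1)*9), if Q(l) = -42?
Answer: -378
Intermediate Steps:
Q(42)*((0 + 1)*9) = -42*(0 + 1)*9 = -42*9 = -378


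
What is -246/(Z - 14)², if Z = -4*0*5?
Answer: -123/98 ≈ -1.2551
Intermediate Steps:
Z = 0 (Z = 0*5 = 0)
-246/(Z - 14)² = -246/(0 - 14)² = -246/((-14)²) = -246/196 = -246*1/196 = -123/98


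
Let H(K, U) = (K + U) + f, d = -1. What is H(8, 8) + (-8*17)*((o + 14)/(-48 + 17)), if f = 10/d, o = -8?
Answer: 1002/31 ≈ 32.323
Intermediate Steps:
f = -10 (f = 10/(-1) = 10*(-1) = -10)
H(K, U) = -10 + K + U (H(K, U) = (K + U) - 10 = -10 + K + U)
H(8, 8) + (-8*17)*((o + 14)/(-48 + 17)) = (-10 + 8 + 8) + (-8*17)*((-8 + 14)/(-48 + 17)) = 6 - 816/(-31) = 6 - 816*(-1)/31 = 6 - 136*(-6/31) = 6 + 816/31 = 1002/31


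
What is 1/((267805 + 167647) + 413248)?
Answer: 1/848700 ≈ 1.1783e-6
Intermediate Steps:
1/((267805 + 167647) + 413248) = 1/(435452 + 413248) = 1/848700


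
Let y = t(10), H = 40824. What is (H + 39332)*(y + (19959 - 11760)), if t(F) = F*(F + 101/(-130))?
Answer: 8639694616/13 ≈ 6.6459e+8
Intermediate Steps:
t(F) = F*(-101/130 + F) (t(F) = F*(F + 101*(-1/130)) = F*(F - 101/130) = F*(-101/130 + F))
y = 1199/13 (y = (1/130)*10*(-101 + 130*10) = (1/130)*10*(-101 + 1300) = (1/130)*10*1199 = 1199/13 ≈ 92.231)
(H + 39332)*(y + (19959 - 11760)) = (40824 + 39332)*(1199/13 + (19959 - 11760)) = 80156*(1199/13 + 8199) = 80156*(107786/13) = 8639694616/13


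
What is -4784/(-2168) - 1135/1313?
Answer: 477589/355823 ≈ 1.3422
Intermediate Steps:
-4784/(-2168) - 1135/1313 = -4784*(-1/2168) - 1135*1/1313 = 598/271 - 1135/1313 = 477589/355823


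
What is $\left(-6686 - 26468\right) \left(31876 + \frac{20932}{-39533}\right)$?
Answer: $- \frac{41778448686304}{39533} \approx -1.0568 \cdot 10^{9}$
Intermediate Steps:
$\left(-6686 - 26468\right) \left(31876 + \frac{20932}{-39533}\right) = - 33154 \left(31876 + 20932 \left(- \frac{1}{39533}\right)\right) = - 33154 \left(31876 - \frac{20932}{39533}\right) = \left(-33154\right) \frac{1260132976}{39533} = - \frac{41778448686304}{39533}$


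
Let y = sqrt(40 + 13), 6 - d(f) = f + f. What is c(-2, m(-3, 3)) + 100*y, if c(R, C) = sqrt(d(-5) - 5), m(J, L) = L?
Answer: sqrt(11) + 100*sqrt(53) ≈ 731.33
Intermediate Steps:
d(f) = 6 - 2*f (d(f) = 6 - (f + f) = 6 - 2*f)
y = sqrt(53) ≈ 7.2801
c(R, C) = sqrt(11) (c(R, C) = sqrt((6 - 2*(-5)) - 5) = sqrt((6 + 10) - 5) = sqrt(16 - 5) = sqrt(11))
c(-2, m(-3, 3)) + 100*y = sqrt(11) + 100*sqrt(53)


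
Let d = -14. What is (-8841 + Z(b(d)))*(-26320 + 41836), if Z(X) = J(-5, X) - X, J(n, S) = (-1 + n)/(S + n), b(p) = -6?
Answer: -1507829364/11 ≈ -1.3708e+8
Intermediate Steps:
J(n, S) = (-1 + n)/(S + n)
Z(X) = -X - 6/(-5 + X) (Z(X) = (-1 - 5)/(X - 5) - X = -6/(-5 + X) - X = -X - 6/(-5 + X))
(-8841 + Z(b(d)))*(-26320 + 41836) = (-8841 + (-6 - 1*(-6)*(-5 - 6))/(-5 - 6))*(-26320 + 41836) = (-8841 + (-6 - 1*(-6)*(-11))/(-11))*15516 = (-8841 - (-6 - 66)/11)*15516 = (-8841 - 1/11*(-72))*15516 = (-8841 + 72/11)*15516 = -97179/11*15516 = -1507829364/11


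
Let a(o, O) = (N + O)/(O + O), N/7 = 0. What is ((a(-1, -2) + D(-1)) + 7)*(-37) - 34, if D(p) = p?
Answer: -549/2 ≈ -274.50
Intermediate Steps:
N = 0 (N = 7*0 = 0)
a(o, O) = 1/2 (a(o, O) = (0 + O)/(O + O) = O/((2*O)) = O*(1/(2*O)) = 1/2)
((a(-1, -2) + D(-1)) + 7)*(-37) - 34 = ((1/2 - 1) + 7)*(-37) - 34 = (-1/2 + 7)*(-37) - 34 = (13/2)*(-37) - 34 = -481/2 - 34 = -549/2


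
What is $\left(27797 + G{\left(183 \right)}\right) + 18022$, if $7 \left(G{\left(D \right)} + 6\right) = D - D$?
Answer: $45813$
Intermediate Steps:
$G{\left(D \right)} = -6$ ($G{\left(D \right)} = -6 + \frac{D - D}{7} = -6 + \frac{1}{7} \cdot 0 = -6 + 0 = -6$)
$\left(27797 + G{\left(183 \right)}\right) + 18022 = \left(27797 - 6\right) + 18022 = 27791 + 18022 = 45813$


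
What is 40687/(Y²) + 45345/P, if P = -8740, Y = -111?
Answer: -40618273/21537108 ≈ -1.8860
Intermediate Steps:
40687/(Y²) + 45345/P = 40687/((-111)²) + 45345/(-8740) = 40687/12321 + 45345*(-1/8740) = 40687*(1/12321) - 9069/1748 = 40687/12321 - 9069/1748 = -40618273/21537108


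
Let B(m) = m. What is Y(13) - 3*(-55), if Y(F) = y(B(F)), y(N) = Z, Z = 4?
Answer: 169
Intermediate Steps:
y(N) = 4
Y(F) = 4
Y(13) - 3*(-55) = 4 - 3*(-55) = 4 + 165 = 169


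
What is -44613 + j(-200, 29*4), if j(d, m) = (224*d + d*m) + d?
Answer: -112813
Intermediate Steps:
j(d, m) = 225*d + d*m
-44613 + j(-200, 29*4) = -44613 - 200*(225 + 29*4) = -44613 - 200*(225 + 116) = -44613 - 200*341 = -44613 - 68200 = -112813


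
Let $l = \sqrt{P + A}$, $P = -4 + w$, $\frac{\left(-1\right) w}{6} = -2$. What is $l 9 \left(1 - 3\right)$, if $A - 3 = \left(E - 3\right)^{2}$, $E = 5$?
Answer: $- 18 \sqrt{15} \approx -69.714$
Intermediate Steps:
$w = 12$ ($w = \left(-6\right) \left(-2\right) = 12$)
$A = 7$ ($A = 3 + \left(5 - 3\right)^{2} = 3 + 2^{2} = 3 + 4 = 7$)
$P = 8$ ($P = -4 + 12 = 8$)
$l = \sqrt{15}$ ($l = \sqrt{8 + 7} = \sqrt{15} \approx 3.873$)
$l 9 \left(1 - 3\right) = \sqrt{15} \cdot 9 \left(1 - 3\right) = 9 \sqrt{15} \left(-2\right) = - 18 \sqrt{15}$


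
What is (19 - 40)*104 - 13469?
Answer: -15653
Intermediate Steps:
(19 - 40)*104 - 13469 = -21*104 - 13469 = -2184 - 13469 = -15653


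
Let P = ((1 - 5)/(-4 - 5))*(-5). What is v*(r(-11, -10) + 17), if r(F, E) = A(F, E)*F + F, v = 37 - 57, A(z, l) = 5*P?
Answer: -23080/9 ≈ -2564.4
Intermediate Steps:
P = -20/9 (P = -4/(-9)*(-5) = -4*(-⅑)*(-5) = (4/9)*(-5) = -20/9 ≈ -2.2222)
A(z, l) = -100/9 (A(z, l) = 5*(-20/9) = -100/9)
v = -20
r(F, E) = -91*F/9 (r(F, E) = -100*F/9 + F = -91*F/9)
v*(r(-11, -10) + 17) = -20*(-91/9*(-11) + 17) = -20*(1001/9 + 17) = -20*1154/9 = -23080/9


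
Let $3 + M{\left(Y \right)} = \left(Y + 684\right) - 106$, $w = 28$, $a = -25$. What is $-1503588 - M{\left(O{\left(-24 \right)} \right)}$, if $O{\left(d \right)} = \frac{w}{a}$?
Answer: $- \frac{37604047}{25} \approx -1.5042 \cdot 10^{6}$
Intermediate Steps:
$O{\left(d \right)} = - \frac{28}{25}$ ($O{\left(d \right)} = \frac{28}{-25} = 28 \left(- \frac{1}{25}\right) = - \frac{28}{25}$)
$M{\left(Y \right)} = 575 + Y$ ($M{\left(Y \right)} = -3 + \left(\left(Y + 684\right) - 106\right) = -3 + \left(\left(684 + Y\right) - 106\right) = -3 + \left(578 + Y\right) = 575 + Y$)
$-1503588 - M{\left(O{\left(-24 \right)} \right)} = -1503588 - \left(575 - \frac{28}{25}\right) = -1503588 - \frac{14347}{25} = - \frac{37604047}{25}$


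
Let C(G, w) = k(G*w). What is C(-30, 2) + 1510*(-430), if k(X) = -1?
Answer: -649301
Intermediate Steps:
C(G, w) = -1
C(-30, 2) + 1510*(-430) = -1 + 1510*(-430) = -1 - 649300 = -649301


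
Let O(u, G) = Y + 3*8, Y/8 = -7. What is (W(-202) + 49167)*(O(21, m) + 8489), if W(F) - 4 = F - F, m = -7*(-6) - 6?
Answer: 415839147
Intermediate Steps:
m = 36 (m = 42 - 6 = 36)
Y = -56 (Y = 8*(-7) = -56)
W(F) = 4 (W(F) = 4 + (F - F) = 4 + 0 = 4)
O(u, G) = -32 (O(u, G) = -56 + 3*8 = -56 + 24 = -32)
(W(-202) + 49167)*(O(21, m) + 8489) = (4 + 49167)*(-32 + 8489) = 49171*8457 = 415839147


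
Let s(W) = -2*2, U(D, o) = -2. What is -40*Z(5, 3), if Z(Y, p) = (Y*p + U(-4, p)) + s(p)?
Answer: -360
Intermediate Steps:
s(W) = -4
Z(Y, p) = -6 + Y*p (Z(Y, p) = (Y*p - 2) - 4 = (-2 + Y*p) - 4 = -6 + Y*p)
-40*Z(5, 3) = -40*(-6 + 5*3) = -40*(-6 + 15) = -40*9 = -360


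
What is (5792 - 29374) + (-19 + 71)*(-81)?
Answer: -27794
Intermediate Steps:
(5792 - 29374) + (-19 + 71)*(-81) = -23582 + 52*(-81) = -23582 - 4212 = -27794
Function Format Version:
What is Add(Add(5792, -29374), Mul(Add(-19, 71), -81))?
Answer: -27794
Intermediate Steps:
Add(Add(5792, -29374), Mul(Add(-19, 71), -81)) = Add(-23582, Mul(52, -81)) = Add(-23582, -4212) = -27794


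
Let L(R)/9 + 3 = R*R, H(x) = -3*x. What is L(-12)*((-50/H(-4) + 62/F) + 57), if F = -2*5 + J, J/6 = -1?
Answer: 497025/8 ≈ 62128.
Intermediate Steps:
J = -6 (J = 6*(-1) = -6)
F = -16 (F = -2*5 - 6 = -10 - 6 = -16)
L(R) = -27 + 9*R² (L(R) = -27 + 9*(R*R) = -27 + 9*R²)
L(-12)*((-50/H(-4) + 62/F) + 57) = (-27 + 9*(-12)²)*((-50/((-3*(-4))) + 62/(-16)) + 57) = (-27 + 9*144)*((-50/12 + 62*(-1/16)) + 57) = (-27 + 1296)*((-50*1/12 - 31/8) + 57) = 1269*((-25/6 - 31/8) + 57) = 1269*(-193/24 + 57) = 1269*(1175/24) = 497025/8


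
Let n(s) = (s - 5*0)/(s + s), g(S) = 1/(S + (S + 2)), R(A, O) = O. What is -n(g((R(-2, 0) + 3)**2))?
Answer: -1/2 ≈ -0.50000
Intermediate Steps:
g(S) = 1/(2 + 2*S) (g(S) = 1/(S + (2 + S)) = 1/(2 + 2*S))
n(s) = 1/2 (n(s) = (s + 0)/((2*s)) = s*(1/(2*s)) = 1/2)
-n(g((R(-2, 0) + 3)**2)) = -1*1/2 = -1/2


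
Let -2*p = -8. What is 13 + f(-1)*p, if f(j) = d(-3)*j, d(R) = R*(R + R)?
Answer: -59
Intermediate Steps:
d(R) = 2*R² (d(R) = R*(2*R) = 2*R²)
f(j) = 18*j (f(j) = (2*(-3)²)*j = (2*9)*j = 18*j)
p = 4 (p = -½*(-8) = 4)
13 + f(-1)*p = 13 + (18*(-1))*4 = 13 - 18*4 = 13 - 72 = -59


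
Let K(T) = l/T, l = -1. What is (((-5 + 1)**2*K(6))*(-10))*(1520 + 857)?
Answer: 190160/3 ≈ 63387.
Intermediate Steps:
K(T) = -1/T
(((-5 + 1)**2*K(6))*(-10))*(1520 + 857) = (((-5 + 1)**2*(-1/6))*(-10))*(1520 + 857) = (((-4)**2*(-1*1/6))*(-10))*2377 = ((16*(-1/6))*(-10))*2377 = -8/3*(-10)*2377 = (80/3)*2377 = 190160/3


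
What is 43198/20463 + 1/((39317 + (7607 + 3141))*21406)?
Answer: 128240788603/60747980370 ≈ 2.1110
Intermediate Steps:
43198/20463 + 1/((39317 + (7607 + 3141))*21406) = 43198*(1/20463) + (1/21406)/(39317 + 10748) = 43198/20463 + (1/21406)/50065 = 43198/20463 + (1/50065)*(1/21406) = 43198/20463 + 1/1071691390 = 128240788603/60747980370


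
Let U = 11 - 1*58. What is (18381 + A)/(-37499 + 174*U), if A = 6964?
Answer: -25345/45677 ≈ -0.55487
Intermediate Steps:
U = -47 (U = 11 - 58 = -47)
(18381 + A)/(-37499 + 174*U) = (18381 + 6964)/(-37499 + 174*(-47)) = 25345/(-37499 - 8178) = 25345/(-45677) = 25345*(-1/45677) = -25345/45677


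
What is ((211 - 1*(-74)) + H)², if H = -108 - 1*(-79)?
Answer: 65536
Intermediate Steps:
H = -29 (H = -108 + 79 = -29)
((211 - 1*(-74)) + H)² = ((211 - 1*(-74)) - 29)² = ((211 + 74) - 29)² = (285 - 29)² = 256² = 65536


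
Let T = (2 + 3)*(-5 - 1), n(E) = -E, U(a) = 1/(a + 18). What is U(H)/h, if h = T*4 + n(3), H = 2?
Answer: -1/2460 ≈ -0.00040650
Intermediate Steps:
U(a) = 1/(18 + a)
T = -30 (T = 5*(-6) = -30)
h = -123 (h = -30*4 - 1*3 = -120 - 3 = -123)
U(H)/h = 1/((18 + 2)*(-123)) = -1/123/20 = (1/20)*(-1/123) = -1/2460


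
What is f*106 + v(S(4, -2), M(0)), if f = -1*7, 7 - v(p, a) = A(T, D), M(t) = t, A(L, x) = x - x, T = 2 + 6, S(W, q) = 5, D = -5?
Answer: -735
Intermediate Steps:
T = 8
A(L, x) = 0
v(p, a) = 7 (v(p, a) = 7 - 1*0 = 7 + 0 = 7)
f = -7
f*106 + v(S(4, -2), M(0)) = -7*106 + 7 = -742 + 7 = -735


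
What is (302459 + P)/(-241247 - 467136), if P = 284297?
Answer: -586756/708383 ≈ -0.82830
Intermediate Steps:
(302459 + P)/(-241247 - 467136) = (302459 + 284297)/(-241247 - 467136) = 586756/(-708383) = 586756*(-1/708383) = -586756/708383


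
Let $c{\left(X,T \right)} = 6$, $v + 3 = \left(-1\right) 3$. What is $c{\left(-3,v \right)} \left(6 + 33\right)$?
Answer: $234$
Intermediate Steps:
$v = -6$ ($v = -3 - 3 = -6$)
$c{\left(-3,v \right)} \left(6 + 33\right) = 6 \left(6 + 33\right) = 6 \cdot 39 = 234$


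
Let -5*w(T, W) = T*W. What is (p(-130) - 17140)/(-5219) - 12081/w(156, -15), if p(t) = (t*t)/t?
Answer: -18322793/814164 ≈ -22.505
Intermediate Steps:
p(t) = t (p(t) = t**2/t = t)
w(T, W) = -T*W/5
(p(-130) - 17140)/(-5219) - 12081/w(156, -15) = (-130 - 17140)/(-5219) - 12081/((-1/5*156*(-15))) = -17270*(-1/5219) - 12081/468 = 17270/5219 - 12081*1/468 = 17270/5219 - 4027/156 = -18322793/814164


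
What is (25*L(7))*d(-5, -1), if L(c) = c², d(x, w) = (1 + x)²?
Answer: 19600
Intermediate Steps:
(25*L(7))*d(-5, -1) = (25*7²)*(1 - 5)² = (25*49)*(-4)² = 1225*16 = 19600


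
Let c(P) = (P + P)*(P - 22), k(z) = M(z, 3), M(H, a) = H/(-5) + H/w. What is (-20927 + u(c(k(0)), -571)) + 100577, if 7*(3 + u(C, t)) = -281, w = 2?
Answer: 557248/7 ≈ 79607.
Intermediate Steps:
M(H, a) = 3*H/10 (M(H, a) = H/(-5) + H/2 = H*(-⅕) + H*(½) = -H/5 + H/2 = 3*H/10)
k(z) = 3*z/10
c(P) = 2*P*(-22 + P) (c(P) = (2*P)*(-22 + P) = 2*P*(-22 + P))
u(C, t) = -302/7 (u(C, t) = -3 + (⅐)*(-281) = -3 - 281/7 = -302/7)
(-20927 + u(c(k(0)), -571)) + 100577 = (-20927 - 302/7) + 100577 = -146791/7 + 100577 = 557248/7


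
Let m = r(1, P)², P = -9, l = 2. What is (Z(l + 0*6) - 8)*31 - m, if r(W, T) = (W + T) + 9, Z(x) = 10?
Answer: 61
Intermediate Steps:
r(W, T) = 9 + T + W (r(W, T) = (T + W) + 9 = 9 + T + W)
m = 1 (m = (9 - 9 + 1)² = 1² = 1)
(Z(l + 0*6) - 8)*31 - m = (10 - 8)*31 - 1*1 = 2*31 - 1 = 62 - 1 = 61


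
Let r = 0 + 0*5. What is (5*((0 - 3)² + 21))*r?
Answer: 0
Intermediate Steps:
r = 0 (r = 0 + 0 = 0)
(5*((0 - 3)² + 21))*r = (5*((0 - 3)² + 21))*0 = (5*((-3)² + 21))*0 = (5*(9 + 21))*0 = (5*30)*0 = 150*0 = 0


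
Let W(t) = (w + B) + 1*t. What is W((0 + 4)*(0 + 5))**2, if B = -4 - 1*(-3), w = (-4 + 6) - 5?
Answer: 256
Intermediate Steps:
w = -3 (w = 2 - 5 = -3)
B = -1 (B = -4 + 3 = -1)
W(t) = -4 + t (W(t) = (-3 - 1) + 1*t = -4 + t)
W((0 + 4)*(0 + 5))**2 = (-4 + (0 + 4)*(0 + 5))**2 = (-4 + 4*5)**2 = (-4 + 20)**2 = 16**2 = 256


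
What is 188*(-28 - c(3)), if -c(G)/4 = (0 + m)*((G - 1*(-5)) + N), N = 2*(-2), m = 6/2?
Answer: 3760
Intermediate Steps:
m = 3 (m = 6*(½) = 3)
N = -4
c(G) = -12 - 12*G (c(G) = -4*(0 + 3)*((G - 1*(-5)) - 4) = -12*((G + 5) - 4) = -12*((5 + G) - 4) = -12*(1 + G) = -4*(3 + 3*G) = -12 - 12*G)
188*(-28 - c(3)) = 188*(-28 - (-12 - 12*3)) = 188*(-28 - (-12 - 36)) = 188*(-28 - 1*(-48)) = 188*(-28 + 48) = 188*20 = 3760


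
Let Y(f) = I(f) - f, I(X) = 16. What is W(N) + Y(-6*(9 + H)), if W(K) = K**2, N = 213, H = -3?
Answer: 45421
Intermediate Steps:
Y(f) = 16 - f
W(N) + Y(-6*(9 + H)) = 213**2 + (16 - (-6)*(9 - 3)) = 45369 + (16 - (-6)*6) = 45369 + (16 - 1*(-36)) = 45369 + (16 + 36) = 45369 + 52 = 45421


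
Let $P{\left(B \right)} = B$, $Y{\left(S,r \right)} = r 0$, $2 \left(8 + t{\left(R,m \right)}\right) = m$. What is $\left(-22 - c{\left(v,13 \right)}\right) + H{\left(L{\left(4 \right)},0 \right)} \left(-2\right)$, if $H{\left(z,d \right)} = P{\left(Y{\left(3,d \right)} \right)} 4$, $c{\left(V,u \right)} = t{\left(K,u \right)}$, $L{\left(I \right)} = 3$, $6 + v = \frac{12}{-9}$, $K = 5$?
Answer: $- \frac{41}{2} \approx -20.5$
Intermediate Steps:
$t{\left(R,m \right)} = -8 + \frac{m}{2}$
$Y{\left(S,r \right)} = 0$
$v = - \frac{22}{3}$ ($v = -6 + \frac{12}{-9} = -6 + 12 \left(- \frac{1}{9}\right) = -6 - \frac{4}{3} = - \frac{22}{3} \approx -7.3333$)
$c{\left(V,u \right)} = -8 + \frac{u}{2}$
$H{\left(z,d \right)} = 0$ ($H{\left(z,d \right)} = 0 \cdot 4 = 0$)
$\left(-22 - c{\left(v,13 \right)}\right) + H{\left(L{\left(4 \right)},0 \right)} \left(-2\right) = \left(-22 - \left(-8 + \frac{1}{2} \cdot 13\right)\right) + 0 \left(-2\right) = \left(-22 - \left(-8 + \frac{13}{2}\right)\right) + 0 = \left(-22 - - \frac{3}{2}\right) + 0 = \left(-22 + \frac{3}{2}\right) + 0 = - \frac{41}{2} + 0 = - \frac{41}{2}$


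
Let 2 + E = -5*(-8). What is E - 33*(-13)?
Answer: 467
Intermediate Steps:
E = 38 (E = -2 - 5*(-8) = -2 + 40 = 38)
E - 33*(-13) = 38 - 33*(-13) = 38 + 429 = 467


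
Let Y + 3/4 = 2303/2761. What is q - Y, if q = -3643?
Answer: -40234221/11044 ≈ -3643.1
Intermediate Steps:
Y = 929/11044 (Y = -¾ + 2303/2761 = 929/11044 ≈ 0.084118)
q - Y = -3643 - 1*929/11044 = -3643 - 929/11044 = -40234221/11044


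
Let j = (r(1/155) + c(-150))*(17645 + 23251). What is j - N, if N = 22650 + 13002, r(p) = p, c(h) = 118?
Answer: 742502676/155 ≈ 4.7903e+6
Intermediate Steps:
N = 35652
j = 748028736/155 (j = (1/155 + 118)*(17645 + 23251) = (1/155 + 118)*40896 = (18291/155)*40896 = 748028736/155 ≈ 4.8260e+6)
j - N = 748028736/155 - 1*35652 = 748028736/155 - 35652 = 742502676/155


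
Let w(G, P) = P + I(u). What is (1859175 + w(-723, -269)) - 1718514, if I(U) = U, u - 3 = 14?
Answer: 140409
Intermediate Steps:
u = 17 (u = 3 + 14 = 17)
w(G, P) = 17 + P (w(G, P) = P + 17 = 17 + P)
(1859175 + w(-723, -269)) - 1718514 = (1859175 + (17 - 269)) - 1718514 = (1859175 - 252) - 1718514 = 1858923 - 1718514 = 140409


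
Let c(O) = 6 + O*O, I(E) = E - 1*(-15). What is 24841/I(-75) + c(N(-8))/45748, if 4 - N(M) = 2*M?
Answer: -284100427/686220 ≈ -414.01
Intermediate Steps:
I(E) = 15 + E (I(E) = E + 15 = 15 + E)
N(M) = 4 - 2*M
c(O) = 6 + O**2
24841/I(-75) + c(N(-8))/45748 = 24841/(15 - 75) + (6 + (4 - 2*(-8))**2)/45748 = 24841/(-60) + (6 + (4 + 16)**2)*(1/45748) = 24841*(-1/60) + (6 + 20**2)*(1/45748) = -24841/60 + (6 + 400)*(1/45748) = -24841/60 + 406*(1/45748) = -24841/60 + 203/22874 = -284100427/686220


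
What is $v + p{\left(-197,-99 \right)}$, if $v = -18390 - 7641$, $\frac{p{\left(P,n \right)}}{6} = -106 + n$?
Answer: $-27261$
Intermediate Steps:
$p{\left(P,n \right)} = -636 + 6 n$ ($p{\left(P,n \right)} = 6 \left(-106 + n\right) = -636 + 6 n$)
$v = -26031$ ($v = -18390 - 7641 = -26031$)
$v + p{\left(-197,-99 \right)} = -26031 + \left(-636 + 6 \left(-99\right)\right) = -26031 - 1230 = -27261$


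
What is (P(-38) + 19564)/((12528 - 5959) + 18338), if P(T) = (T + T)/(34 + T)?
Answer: 19583/24907 ≈ 0.78624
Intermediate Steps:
P(T) = 2*T/(34 + T) (P(T) = (2*T)/(34 + T) = 2*T/(34 + T))
(P(-38) + 19564)/((12528 - 5959) + 18338) = (2*(-38)/(34 - 38) + 19564)/((12528 - 5959) + 18338) = (2*(-38)/(-4) + 19564)/(6569 + 18338) = (2*(-38)*(-¼) + 19564)/24907 = (19 + 19564)*(1/24907) = 19583*(1/24907) = 19583/24907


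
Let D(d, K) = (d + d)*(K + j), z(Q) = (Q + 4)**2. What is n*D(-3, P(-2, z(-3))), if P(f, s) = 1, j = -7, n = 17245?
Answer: 620820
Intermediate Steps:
z(Q) = (4 + Q)**2
D(d, K) = 2*d*(-7 + K) (D(d, K) = (d + d)*(K - 7) = (2*d)*(-7 + K) = 2*d*(-7 + K))
n*D(-3, P(-2, z(-3))) = 17245*(2*(-3)*(-7 + 1)) = 17245*(2*(-3)*(-6)) = 17245*36 = 620820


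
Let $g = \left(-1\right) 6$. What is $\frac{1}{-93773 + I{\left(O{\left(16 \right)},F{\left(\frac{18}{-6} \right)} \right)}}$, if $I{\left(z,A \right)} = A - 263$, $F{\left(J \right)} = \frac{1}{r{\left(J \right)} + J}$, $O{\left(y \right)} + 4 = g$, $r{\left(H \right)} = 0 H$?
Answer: $- \frac{3}{282109} \approx -1.0634 \cdot 10^{-5}$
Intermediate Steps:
$r{\left(H \right)} = 0$
$g = -6$
$O{\left(y \right)} = -10$ ($O{\left(y \right)} = -4 - 6 = -10$)
$F{\left(J \right)} = \frac{1}{J}$ ($F{\left(J \right)} = \frac{1}{0 + J} = \frac{1}{J}$)
$I{\left(z,A \right)} = -263 + A$
$\frac{1}{-93773 + I{\left(O{\left(16 \right)},F{\left(\frac{18}{-6} \right)} \right)}} = \frac{1}{-93773 - \left(263 - \frac{1}{18 \frac{1}{-6}}\right)} = \frac{1}{-93773 - \left(263 - \frac{1}{18 \left(- \frac{1}{6}\right)}\right)} = \frac{1}{-93773 - \left(263 - \frac{1}{-3}\right)} = \frac{1}{-93773 - \frac{790}{3}} = \frac{1}{- \frac{282109}{3}} = - \frac{3}{282109}$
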